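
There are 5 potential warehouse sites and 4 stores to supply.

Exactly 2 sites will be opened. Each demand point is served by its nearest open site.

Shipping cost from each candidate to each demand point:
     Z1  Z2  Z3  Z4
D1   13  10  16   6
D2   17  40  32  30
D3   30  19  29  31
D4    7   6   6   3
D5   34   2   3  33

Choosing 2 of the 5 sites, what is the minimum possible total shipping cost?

Open {D4, D5}.
  Z1→D4 7, Z2→D5 2, Z3→D5 3, Z4→D4 3  ⇒ total 15.
Compare {D1, D4}: total 22.
Compare {D2, D4}: total 22.
No size-2 selection does better; minimum is 15.

15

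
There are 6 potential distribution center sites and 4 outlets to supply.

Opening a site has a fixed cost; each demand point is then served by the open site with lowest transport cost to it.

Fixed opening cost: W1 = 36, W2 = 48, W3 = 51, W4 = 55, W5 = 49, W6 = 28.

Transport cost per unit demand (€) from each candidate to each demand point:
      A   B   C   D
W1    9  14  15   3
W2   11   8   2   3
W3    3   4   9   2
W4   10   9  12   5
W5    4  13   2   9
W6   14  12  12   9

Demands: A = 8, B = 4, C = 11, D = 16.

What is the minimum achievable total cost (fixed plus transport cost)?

193

Open {W2, W3}: assign each demand point to its cheapest open site.
  A→W3 8×3=24, B→W3 4×4=16, C→W2 11×2=22, D→W3 16×2=32
  transport cost 94, fixed 99 → total 193.
Compare {W3, W5}: transport cost 94 + fixed 100 = 194.
Compare {W2, W3, W6}: transport cost 94 + fixed 127 = 221.
Compare {W3}: transport cost 171 + fixed 51 = 222.
All other subsets cost ≥ 194. Minimum total cost: 193.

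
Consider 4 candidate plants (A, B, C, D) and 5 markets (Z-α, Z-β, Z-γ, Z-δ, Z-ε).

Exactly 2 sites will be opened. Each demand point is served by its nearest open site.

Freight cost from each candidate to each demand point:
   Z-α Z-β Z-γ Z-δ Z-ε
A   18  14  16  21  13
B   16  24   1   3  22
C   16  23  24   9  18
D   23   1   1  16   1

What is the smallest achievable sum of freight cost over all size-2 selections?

Open {B, D}.
  Z-α→B 16, Z-β→D 1, Z-γ→B 1, Z-δ→B 3, Z-ε→D 1  ⇒ total 22.
Compare {C, D}: total 28.
Compare {A, D}: total 37.
No size-2 selection does better; minimum is 22.

22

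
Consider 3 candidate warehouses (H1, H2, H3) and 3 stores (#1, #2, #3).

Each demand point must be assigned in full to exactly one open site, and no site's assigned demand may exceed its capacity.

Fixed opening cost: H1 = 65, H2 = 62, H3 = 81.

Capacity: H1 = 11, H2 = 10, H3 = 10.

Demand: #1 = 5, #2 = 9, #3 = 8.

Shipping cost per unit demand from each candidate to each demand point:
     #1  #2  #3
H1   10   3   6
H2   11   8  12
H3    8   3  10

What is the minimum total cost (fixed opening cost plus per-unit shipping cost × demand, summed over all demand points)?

338

Open {H1, H2, H3}; cheapest assignment that respects the capacities:
  H1 (cap 11, load 8): #3 — cost 8×6 = 48
  H2 (cap 10, load 5): #1 — cost 5×11 = 55
  H3 (cap 10, load 9): #2 — cost 9×3 = 27
  Shipping 130, fixed 208 → total 338.
  Any other capacity-feasible assignment to {H1, H2, H3} ships for at least 130.
Total demand is 22 and no other set of sites has combined capacity ≥ 22, so {H1, H2, H3} is the only feasible choice of open sites. Minimum: 338.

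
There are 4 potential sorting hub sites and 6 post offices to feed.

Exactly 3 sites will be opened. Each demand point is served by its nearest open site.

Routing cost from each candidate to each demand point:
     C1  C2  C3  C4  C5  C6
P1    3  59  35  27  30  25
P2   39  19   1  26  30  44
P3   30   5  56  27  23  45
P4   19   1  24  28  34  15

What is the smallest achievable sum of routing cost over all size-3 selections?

76

Open {P1, P2, P4}.
  C1→P1 3, C2→P4 1, C3→P2 1, C4→P2 26, C5→P1 30, C6→P4 15  ⇒ total 76.
Compare {P1, P2, P3}: total 83.
Compare {P2, P3, P4}: total 85.
No size-3 selection does better; minimum is 76.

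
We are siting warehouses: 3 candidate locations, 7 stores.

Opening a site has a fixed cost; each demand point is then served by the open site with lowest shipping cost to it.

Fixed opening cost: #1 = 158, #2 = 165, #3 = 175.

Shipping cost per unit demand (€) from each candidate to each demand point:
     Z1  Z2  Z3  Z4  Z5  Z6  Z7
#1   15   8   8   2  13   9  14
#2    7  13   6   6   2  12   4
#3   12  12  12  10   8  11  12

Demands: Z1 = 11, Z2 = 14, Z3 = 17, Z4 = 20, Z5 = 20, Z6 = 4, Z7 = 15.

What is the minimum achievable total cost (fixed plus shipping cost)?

Open {#1, #2}: assign each demand point to its cheapest open site.
  Z1→#2 11×7=77, Z2→#1 14×8=112, Z3→#2 17×6=102, Z4→#1 20×2=40, Z5→#2 20×2=40, Z6→#1 4×9=36, Z7→#2 15×4=60
  shipping cost 467, fixed 323 → total 790.
Compare {#2}: shipping cost 629 + fixed 165 = 794.
Compare {#2, #3}: shipping cost 611 + fixed 340 = 951.
Compare {#1, #2, #3}: shipping cost 467 + fixed 498 = 965.
All other subsets cost ≥ 794. Minimum total cost: 790.

790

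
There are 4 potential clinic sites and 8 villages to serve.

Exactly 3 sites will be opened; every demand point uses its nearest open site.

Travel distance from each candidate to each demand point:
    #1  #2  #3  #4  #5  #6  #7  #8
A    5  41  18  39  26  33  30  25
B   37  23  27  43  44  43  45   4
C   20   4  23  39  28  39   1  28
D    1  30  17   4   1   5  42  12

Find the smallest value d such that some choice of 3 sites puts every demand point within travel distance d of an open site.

17

Open {A, C, D}.
  Farthest demand point is #3 at travel distance 17 (to D); all others are ≤ 17.
With {B, C, D} the worst case is 17.
With {A, B, D} the worst case is 30.
No size-3 selection achieves below 17.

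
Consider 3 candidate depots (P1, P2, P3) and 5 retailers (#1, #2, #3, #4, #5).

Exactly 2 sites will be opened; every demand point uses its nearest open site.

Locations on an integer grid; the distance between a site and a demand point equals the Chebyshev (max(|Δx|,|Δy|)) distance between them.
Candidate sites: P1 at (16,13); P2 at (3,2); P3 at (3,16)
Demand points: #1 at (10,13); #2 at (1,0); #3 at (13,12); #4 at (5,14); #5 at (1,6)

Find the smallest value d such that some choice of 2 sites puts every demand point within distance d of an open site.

Open {P2, P3}.
  Farthest demand point is #3 at distance 10 (to P2); all others are ≤ 10.
With {P1, P2} the worst case is 11.
With {P1, P3} the worst case is 15.
No size-2 selection achieves below 10.

10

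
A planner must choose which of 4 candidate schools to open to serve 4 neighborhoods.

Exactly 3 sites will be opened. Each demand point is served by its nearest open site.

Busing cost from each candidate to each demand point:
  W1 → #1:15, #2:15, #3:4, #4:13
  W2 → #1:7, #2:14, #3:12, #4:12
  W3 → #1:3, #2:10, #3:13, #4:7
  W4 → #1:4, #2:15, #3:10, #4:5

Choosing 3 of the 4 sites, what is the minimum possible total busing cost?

22

Open {W1, W3, W4}.
  #1→W3 3, #2→W3 10, #3→W1 4, #4→W4 5  ⇒ total 22.
Compare {W1, W2, W3}: total 24.
Compare {W1, W2, W4}: total 27.
No size-3 selection does better; minimum is 22.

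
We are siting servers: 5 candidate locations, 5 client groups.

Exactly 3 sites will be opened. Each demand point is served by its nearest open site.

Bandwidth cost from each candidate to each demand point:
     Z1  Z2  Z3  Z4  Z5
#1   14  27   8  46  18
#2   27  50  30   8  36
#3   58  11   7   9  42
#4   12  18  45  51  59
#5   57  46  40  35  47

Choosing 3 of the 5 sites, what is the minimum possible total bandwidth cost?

Open {#1, #3, #4}.
  Z1→#4 12, Z2→#3 11, Z3→#3 7, Z4→#3 9, Z5→#1 18  ⇒ total 57.
Compare {#1, #2, #3}: total 58.
Compare {#1, #3, #5}: total 59.
No size-3 selection does better; minimum is 57.

57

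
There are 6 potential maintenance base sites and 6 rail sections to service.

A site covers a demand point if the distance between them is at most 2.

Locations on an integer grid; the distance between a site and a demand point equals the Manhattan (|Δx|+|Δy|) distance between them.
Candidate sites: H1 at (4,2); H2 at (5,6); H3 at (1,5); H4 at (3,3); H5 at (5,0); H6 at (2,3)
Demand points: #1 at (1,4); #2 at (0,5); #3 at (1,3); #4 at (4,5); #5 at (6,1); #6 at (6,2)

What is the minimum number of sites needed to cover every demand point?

Coverage sets (demand points within 2 of each site):
  H1: {#6}
  H2: {#4}
  H3: {#1, #2, #3}
  H4: {#3}
  H5: {#5}
  H6: {#1, #3}
No 3 sites suffice: every size-3 union leaves at least one demand point uncovered.
But {H1, H2, H3, H5} covers everything, so the minimum is 4.

4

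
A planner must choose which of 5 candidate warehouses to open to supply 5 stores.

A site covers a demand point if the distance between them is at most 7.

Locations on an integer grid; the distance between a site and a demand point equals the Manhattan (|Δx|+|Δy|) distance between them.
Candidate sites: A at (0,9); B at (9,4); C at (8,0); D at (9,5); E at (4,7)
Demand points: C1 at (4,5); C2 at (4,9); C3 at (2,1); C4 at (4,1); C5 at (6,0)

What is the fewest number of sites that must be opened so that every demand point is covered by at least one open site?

2

Coverage sets (demand points within 7 of each site):
  A: {C2}
  B: {C1, C5}
  C: {C3, C4, C5}
  D: {C1}
  E: {C1, C2, C4}
No single site covers all 5 demand points.
But {C, E} covers everything, so the minimum is 2.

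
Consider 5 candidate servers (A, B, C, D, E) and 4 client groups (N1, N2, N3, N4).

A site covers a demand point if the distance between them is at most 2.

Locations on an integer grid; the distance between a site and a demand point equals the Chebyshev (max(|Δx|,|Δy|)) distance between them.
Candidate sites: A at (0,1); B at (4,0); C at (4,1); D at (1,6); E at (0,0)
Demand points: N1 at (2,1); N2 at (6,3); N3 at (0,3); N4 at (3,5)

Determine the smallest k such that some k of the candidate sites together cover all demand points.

Coverage sets (demand points within 2 of each site):
  A: {N1, N3}
  B: {N1}
  C: {N1, N2}
  D: {N4}
  E: {N1}
No 2 sites suffice: every size-2 union leaves at least one demand point uncovered.
But {A, C, D} covers everything, so the minimum is 3.

3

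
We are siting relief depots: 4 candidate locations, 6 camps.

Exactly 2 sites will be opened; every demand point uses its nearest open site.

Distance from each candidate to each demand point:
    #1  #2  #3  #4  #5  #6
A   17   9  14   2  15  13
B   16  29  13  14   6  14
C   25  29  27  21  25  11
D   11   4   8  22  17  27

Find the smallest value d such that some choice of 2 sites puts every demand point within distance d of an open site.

14

Open {B, D}.
  Farthest demand point is #4 at distance 14 (to B); all others are ≤ 14.
With {A, D} the worst case is 15.
With {A, B} the worst case is 16.
No size-2 selection achieves below 14.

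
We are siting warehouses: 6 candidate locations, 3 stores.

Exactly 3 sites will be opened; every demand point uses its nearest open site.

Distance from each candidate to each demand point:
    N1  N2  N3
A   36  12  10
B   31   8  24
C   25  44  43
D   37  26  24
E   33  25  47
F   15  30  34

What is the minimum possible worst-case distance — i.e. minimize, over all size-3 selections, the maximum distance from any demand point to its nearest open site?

15

Open {A, B, F}.
  Farthest demand point is N1 at distance 15 (to F); all others are ≤ 15.
With {A, C, F} the worst case is 15.
With {A, D, F} the worst case is 15.
No size-3 selection achieves below 15.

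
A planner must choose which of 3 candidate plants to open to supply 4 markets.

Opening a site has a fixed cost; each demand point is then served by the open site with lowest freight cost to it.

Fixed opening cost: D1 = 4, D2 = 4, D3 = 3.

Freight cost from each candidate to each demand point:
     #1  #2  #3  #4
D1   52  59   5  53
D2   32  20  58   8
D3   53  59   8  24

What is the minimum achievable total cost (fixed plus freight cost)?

Open {D1, D2}: assign each demand point to its cheapest open site.
  #1→D2 32, #2→D2 20, #3→D1 5, #4→D2 8
  freight cost 65, fixed 8 → total 73.
Compare {D2, D3}: freight cost 68 + fixed 7 = 75.
Compare {D1, D2, D3}: freight cost 65 + fixed 11 = 76.
Compare {D2}: freight cost 118 + fixed 4 = 122.
All other subsets cost ≥ 75. Minimum total cost: 73.

73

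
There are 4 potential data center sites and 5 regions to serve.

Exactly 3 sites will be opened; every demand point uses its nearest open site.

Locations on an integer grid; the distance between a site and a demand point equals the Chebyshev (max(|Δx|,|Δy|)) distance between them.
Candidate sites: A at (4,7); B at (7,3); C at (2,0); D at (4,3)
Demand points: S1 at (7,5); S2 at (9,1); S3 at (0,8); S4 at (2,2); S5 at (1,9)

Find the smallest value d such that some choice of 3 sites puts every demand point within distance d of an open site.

Open {A, B, C}.
  Farthest demand point is S3 at distance 4 (to A); all others are ≤ 4.
With {A, B, D} the worst case is 4.
With {A, C, D} the worst case is 5.
No size-3 selection achieves below 4.

4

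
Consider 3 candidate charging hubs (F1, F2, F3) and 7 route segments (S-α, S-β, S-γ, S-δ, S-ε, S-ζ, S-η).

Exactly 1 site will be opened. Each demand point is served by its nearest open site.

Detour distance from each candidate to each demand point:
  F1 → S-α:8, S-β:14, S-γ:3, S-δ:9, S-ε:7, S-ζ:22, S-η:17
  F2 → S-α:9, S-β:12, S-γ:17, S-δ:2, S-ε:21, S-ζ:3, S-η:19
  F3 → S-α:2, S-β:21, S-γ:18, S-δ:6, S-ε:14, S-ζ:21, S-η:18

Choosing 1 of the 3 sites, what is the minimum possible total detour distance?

80

Open {F1}.
  S-α→F1 8, S-β→F1 14, S-γ→F1 3, S-δ→F1 9, S-ε→F1 7, S-ζ→F1 22, S-η→F1 17  ⇒ total 80.
Compare {F2}: total 83.
Compare {F3}: total 100.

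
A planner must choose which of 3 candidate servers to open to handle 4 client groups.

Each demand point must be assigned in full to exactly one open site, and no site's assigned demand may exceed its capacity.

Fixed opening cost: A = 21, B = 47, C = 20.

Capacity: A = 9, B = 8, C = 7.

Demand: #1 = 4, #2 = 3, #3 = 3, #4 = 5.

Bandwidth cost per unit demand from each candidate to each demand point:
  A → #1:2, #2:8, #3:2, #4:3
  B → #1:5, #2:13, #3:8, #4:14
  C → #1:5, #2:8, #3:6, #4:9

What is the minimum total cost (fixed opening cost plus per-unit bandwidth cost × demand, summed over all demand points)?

106

Open {A, C}; cheapest assignment that respects the capacities:
  A (cap 9, load 9): #1, #4 — cost 4×2 + 5×3 = 23
  C (cap 7, load 6): #2, #3 — cost 3×8 + 3×6 = 42
  Shipping 65, fixed 41 → total 106.
  Any other capacity-feasible assignment to {A, C} ships for at least 65.
Compare {A, B}: its best feasible assignment gives total 148.
Compare {A, B, C}: its best feasible assignment gives total 153.
Every other set of open sites that can feasibly serve all demand totals ≥ 148 even under its best assignment. Minimum: 106.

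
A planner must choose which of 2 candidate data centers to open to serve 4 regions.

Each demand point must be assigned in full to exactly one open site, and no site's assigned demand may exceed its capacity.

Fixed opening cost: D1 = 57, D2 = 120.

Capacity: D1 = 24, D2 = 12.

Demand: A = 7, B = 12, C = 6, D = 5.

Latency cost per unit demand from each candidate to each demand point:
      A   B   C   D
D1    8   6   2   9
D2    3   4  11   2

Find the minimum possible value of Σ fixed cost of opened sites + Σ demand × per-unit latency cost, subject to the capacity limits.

Open {D1, D2}; cheapest assignment that respects the capacities:
  D1 (cap 24, load 18): B, C — cost 12×6 + 6×2 = 84
  D2 (cap 12, load 12): A, D — cost 7×3 + 5×2 = 31
  Shipping 115, fixed 177 → total 292.
  Any other capacity-feasible assignment to {D1, D2} ships for at least 115.
Total demand is 30 and no other set of sites has combined capacity ≥ 30, so {D1, D2} is the only feasible choice of open sites. Minimum: 292.

292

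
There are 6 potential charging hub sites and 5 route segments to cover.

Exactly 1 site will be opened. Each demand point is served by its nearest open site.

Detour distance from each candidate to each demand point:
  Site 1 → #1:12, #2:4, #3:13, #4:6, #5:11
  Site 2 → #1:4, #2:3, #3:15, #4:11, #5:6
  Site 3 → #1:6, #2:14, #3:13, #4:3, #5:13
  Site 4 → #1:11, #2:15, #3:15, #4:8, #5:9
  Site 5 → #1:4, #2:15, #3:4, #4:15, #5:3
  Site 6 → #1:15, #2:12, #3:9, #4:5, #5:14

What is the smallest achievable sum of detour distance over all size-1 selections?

Open {Site 2}.
  #1→Site 2 4, #2→Site 2 3, #3→Site 2 15, #4→Site 2 11, #5→Site 2 6  ⇒ total 39.
Compare {Site 5}: total 41.
Compare {Site 1}: total 46.
No size-1 selection does better; minimum is 39.

39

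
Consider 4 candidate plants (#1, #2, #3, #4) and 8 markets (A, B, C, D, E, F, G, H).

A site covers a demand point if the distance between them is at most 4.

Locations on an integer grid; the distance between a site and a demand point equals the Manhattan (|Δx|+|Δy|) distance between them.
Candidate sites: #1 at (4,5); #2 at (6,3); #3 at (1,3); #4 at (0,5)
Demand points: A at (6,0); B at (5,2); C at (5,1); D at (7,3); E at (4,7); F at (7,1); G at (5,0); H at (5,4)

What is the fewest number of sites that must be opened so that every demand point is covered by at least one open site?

2

Coverage sets (demand points within 4 of each site):
  #1: {B, E, H}
  #2: {A, B, C, D, F, G, H}
  #3: {}
  #4: {}
No single site covers all 8 demand points.
But {#1, #2} covers everything, so the minimum is 2.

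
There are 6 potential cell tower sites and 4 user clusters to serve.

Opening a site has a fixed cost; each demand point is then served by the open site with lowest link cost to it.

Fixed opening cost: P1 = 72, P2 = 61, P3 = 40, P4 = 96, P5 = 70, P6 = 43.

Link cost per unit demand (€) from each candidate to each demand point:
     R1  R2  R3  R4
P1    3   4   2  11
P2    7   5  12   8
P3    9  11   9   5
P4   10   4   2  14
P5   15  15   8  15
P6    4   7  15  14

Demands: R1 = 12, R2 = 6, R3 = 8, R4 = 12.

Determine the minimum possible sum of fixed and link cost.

248

Open {P1, P3}: assign each demand point to its cheapest open site.
  R1→P1 12×3=36, R2→P1 6×4=24, R3→P1 8×2=16, R4→P3 12×5=60
  link cost 136, fixed 112 → total 248.
Compare {P1}: link cost 208 + fixed 72 = 280.
Compare {P1, P3, P6}: link cost 136 + fixed 155 = 291.
Compare {P1, P2}: link cost 172 + fixed 133 = 305.
All other subsets cost ≥ 280. Minimum total cost: 248.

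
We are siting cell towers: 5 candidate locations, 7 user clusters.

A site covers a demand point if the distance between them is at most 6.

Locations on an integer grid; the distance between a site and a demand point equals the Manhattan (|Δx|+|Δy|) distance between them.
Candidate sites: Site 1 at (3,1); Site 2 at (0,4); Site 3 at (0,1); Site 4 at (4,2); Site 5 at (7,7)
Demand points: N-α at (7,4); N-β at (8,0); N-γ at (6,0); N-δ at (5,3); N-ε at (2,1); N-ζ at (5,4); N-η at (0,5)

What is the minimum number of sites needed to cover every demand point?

Coverage sets (demand points within 6 of each site):
  Site 1: {N-β, N-γ, N-δ, N-ε, N-ζ}
  Site 2: {N-δ, N-ε, N-ζ, N-η}
  Site 3: {N-ε, N-η}
  Site 4: {N-α, N-β, N-γ, N-δ, N-ε, N-ζ}
  Site 5: {N-α, N-δ, N-ζ}
No single site covers all 7 demand points.
But {Site 2, Site 4} covers everything, so the minimum is 2.

2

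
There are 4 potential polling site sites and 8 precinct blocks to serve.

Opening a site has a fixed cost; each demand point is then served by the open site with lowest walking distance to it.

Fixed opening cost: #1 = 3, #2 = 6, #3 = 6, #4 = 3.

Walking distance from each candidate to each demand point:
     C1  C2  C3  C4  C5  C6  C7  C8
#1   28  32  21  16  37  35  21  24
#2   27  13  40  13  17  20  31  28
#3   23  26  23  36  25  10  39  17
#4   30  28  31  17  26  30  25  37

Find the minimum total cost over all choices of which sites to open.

150

Open {#1, #2, #3}: assign each demand point to its cheapest open site.
  C1→#3 23, C2→#2 13, C3→#1 21, C4→#2 13, C5→#2 17, C6→#3 10, C7→#1 21, C8→#3 17
  walking distance 135, fixed 15 → total 150.
Compare {#1, #2, #3, #4}: walking distance 135 + fixed 18 = 153.
Compare {#2, #3, #4}: walking distance 141 + fixed 15 = 156.
Compare {#2, #3}: walking distance 147 + fixed 12 = 159.
All other subsets cost ≥ 153. Minimum total cost: 150.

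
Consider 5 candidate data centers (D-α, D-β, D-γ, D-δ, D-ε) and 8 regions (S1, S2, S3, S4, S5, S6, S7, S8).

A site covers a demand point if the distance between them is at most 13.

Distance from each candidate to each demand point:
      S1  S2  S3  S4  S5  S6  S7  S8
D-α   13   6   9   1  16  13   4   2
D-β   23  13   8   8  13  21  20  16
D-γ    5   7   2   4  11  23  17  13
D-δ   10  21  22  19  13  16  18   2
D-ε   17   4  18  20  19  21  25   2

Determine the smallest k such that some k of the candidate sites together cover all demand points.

Coverage sets (demand points within 13 of each site):
  D-α: {S1, S2, S3, S4, S6, S7, S8}
  D-β: {S2, S3, S4, S5}
  D-γ: {S1, S2, S3, S4, S5, S8}
  D-δ: {S1, S5, S8}
  D-ε: {S2, S8}
No single site covers all 8 demand points.
But {D-α, D-β} covers everything, so the minimum is 2.

2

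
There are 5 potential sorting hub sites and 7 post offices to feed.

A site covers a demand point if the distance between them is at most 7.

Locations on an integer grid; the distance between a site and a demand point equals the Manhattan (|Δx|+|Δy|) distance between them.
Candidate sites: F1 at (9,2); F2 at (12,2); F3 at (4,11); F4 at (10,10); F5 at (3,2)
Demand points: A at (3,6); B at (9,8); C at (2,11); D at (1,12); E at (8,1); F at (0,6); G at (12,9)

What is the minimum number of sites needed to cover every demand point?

3

Coverage sets (demand points within 7 of each site):
  F1: {B, E}
  F2: {E, G}
  F3: {A, C, D}
  F4: {B, G}
  F5: {A, E, F}
No 2 sites suffice: every size-2 union leaves at least one demand point uncovered.
But {F3, F4, F5} covers everything, so the minimum is 3.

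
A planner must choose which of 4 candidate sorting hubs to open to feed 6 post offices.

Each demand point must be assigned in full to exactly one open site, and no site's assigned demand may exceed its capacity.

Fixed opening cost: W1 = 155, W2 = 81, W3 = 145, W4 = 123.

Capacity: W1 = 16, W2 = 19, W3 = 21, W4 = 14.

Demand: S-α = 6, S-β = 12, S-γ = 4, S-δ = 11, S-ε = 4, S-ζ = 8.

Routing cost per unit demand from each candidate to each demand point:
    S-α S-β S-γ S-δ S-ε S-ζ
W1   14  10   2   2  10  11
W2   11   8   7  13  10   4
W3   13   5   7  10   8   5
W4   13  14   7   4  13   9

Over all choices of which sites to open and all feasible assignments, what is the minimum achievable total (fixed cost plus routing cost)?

601

Open {W1, W2, W3}; cheapest assignment that respects the capacities:
  W1 (cap 16, load 15): S-γ, S-δ — cost 4×2 + 11×2 = 30
  W2 (cap 19, load 14): S-α, S-ζ — cost 6×11 + 8×4 = 98
  W3 (cap 21, load 16): S-β, S-ε — cost 12×5 + 4×8 = 92
  Shipping 220, fixed 381 → total 601.
  Any other capacity-feasible assignment to {W1, W2, W3} ships for at least 220.
Compare {W2, W3, W4}: its best feasible assignment gives total 611.
Compare {W1, W2, W4}: its best feasible assignment gives total 669.
Every other set of open sites that can feasibly serve all demand totals ≥ 611 even under its best assignment. Minimum: 601.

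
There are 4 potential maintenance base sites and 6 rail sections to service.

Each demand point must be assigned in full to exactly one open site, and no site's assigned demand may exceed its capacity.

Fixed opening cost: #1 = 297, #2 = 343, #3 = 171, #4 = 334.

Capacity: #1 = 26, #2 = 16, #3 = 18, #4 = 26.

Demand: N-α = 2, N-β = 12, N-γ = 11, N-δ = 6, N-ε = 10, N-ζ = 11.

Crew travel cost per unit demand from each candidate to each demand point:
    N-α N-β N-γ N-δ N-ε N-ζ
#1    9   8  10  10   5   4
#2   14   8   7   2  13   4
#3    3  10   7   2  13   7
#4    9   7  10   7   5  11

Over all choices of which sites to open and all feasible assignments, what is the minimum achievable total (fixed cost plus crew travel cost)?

Open {#1, #3, #4}; cheapest assignment that respects the capacities:
  #1 (cap 26, load 23): N-α, N-ε, N-ζ — cost 2×9 + 10×5 + 11×4 = 112
  #3 (cap 18, load 17): N-γ, N-δ — cost 11×7 + 6×2 = 89
  #4 (cap 26, load 12): N-β — cost 12×7 = 84
  Shipping 285, fixed 802 → total 1087.
  Any other capacity-feasible assignment to {#1, #3, #4} ships for at least 285.
Compare {#1, #2, #3}: its best feasible assignment gives total 1108.
Compare {#2, #3, #4}: its best feasible assignment gives total 1133.
Every other set of open sites that can feasibly serve all demand totals ≥ 1108 even under its best assignment. Minimum: 1087.

1087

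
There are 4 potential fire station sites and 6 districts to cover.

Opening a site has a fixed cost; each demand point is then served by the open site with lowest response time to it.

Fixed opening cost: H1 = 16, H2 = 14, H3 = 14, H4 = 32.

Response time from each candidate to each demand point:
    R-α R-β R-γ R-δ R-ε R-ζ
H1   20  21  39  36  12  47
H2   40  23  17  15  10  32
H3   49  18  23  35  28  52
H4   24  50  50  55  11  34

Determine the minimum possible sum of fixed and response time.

Open {H1, H2}: assign each demand point to its cheapest open site.
  R-α→H1 20, R-β→H1 21, R-γ→H2 17, R-δ→H2 15, R-ε→H2 10, R-ζ→H2 32
  response time 115, fixed 30 → total 145.
Compare {H2}: response time 137 + fixed 14 = 151.
Compare {H1, H2, H3}: response time 112 + fixed 44 = 156.
Compare {H2, H3}: response time 132 + fixed 28 = 160.
All other subsets cost ≥ 151. Minimum total cost: 145.

145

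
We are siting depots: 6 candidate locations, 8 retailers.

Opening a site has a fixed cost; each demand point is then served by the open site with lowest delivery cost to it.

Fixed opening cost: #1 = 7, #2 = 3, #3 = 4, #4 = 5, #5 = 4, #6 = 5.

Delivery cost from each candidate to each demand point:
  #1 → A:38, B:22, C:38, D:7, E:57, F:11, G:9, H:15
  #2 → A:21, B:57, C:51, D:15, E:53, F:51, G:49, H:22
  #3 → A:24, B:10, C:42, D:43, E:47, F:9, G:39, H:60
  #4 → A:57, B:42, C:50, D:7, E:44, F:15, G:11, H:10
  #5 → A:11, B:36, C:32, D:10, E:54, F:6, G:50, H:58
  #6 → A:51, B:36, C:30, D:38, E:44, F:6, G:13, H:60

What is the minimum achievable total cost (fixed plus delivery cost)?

144

Open {#3, #4, #5}: assign each demand point to its cheapest open site.
  A→#5 11, B→#3 10, C→#5 32, D→#4 7, E→#4 44, F→#5 6, G→#4 11, H→#4 10
  delivery cost 131, fixed 13 → total 144.
Compare {#2, #3, #4, #5}: delivery cost 131 + fixed 16 = 147.
Compare {#3, #4, #5, #6}: delivery cost 129 + fixed 18 = 147.
Compare {#1, #3, #4, #5}: delivery cost 129 + fixed 20 = 149.
All other subsets cost ≥ 147. Minimum total cost: 144.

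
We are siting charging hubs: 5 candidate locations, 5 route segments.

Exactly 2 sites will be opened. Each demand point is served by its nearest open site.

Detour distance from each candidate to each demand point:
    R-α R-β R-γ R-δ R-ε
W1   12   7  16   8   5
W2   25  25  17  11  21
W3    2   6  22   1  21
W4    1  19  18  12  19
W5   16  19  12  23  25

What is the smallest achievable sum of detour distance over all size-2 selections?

Open {W1, W3}.
  R-α→W3 2, R-β→W3 6, R-γ→W1 16, R-δ→W3 1, R-ε→W1 5  ⇒ total 30.
Compare {W1, W4}: total 37.
Compare {W3, W5}: total 42.
No size-2 selection does better; minimum is 30.

30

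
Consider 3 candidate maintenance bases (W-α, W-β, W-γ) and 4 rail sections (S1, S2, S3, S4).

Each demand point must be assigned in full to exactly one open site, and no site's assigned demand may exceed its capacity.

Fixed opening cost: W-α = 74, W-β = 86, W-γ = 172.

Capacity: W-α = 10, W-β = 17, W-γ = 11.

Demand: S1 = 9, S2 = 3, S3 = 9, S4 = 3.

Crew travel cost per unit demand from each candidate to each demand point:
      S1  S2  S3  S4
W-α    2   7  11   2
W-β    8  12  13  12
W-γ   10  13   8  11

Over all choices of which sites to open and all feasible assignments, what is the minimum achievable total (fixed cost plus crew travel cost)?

367

Open {W-α, W-β}; cheapest assignment that respects the capacities:
  W-α (cap 10, load 9): S1 — cost 9×2 = 18
  W-β (cap 17, load 15): S2, S3, S4 — cost 3×12 + 9×13 + 3×12 = 189
  Shipping 207, fixed 160 → total 367.
  Any other capacity-feasible assignment to {W-α, W-β} ships for at least 207.
Compare {W-β, W-γ}: its best feasible assignment gives total 474.
Compare {W-α, W-β, W-γ}: its best feasible assignment gives total 494.
Every other set of open sites that can feasibly serve all demand totals ≥ 474 even under its best assignment. Minimum: 367.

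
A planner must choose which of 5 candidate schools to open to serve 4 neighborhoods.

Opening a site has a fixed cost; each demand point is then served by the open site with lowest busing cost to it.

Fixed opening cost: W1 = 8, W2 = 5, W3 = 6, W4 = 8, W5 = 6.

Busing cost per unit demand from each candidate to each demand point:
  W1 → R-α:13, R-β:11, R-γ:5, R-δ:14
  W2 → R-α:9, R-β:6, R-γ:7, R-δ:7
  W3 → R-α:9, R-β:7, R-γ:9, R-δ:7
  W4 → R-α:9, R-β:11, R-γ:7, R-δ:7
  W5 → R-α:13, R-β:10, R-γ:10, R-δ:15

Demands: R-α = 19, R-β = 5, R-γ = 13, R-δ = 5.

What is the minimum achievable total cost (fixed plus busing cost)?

Open {W1, W2}: assign each demand point to its cheapest open site.
  R-α→W2 19×9=171, R-β→W2 5×6=30, R-γ→W1 13×5=65, R-δ→W2 5×7=35
  busing cost 301, fixed 13 → total 314.
Compare {W1, W3}: busing cost 306 + fixed 14 = 320.
Compare {W1, W2, W3}: busing cost 301 + fixed 19 = 320.
Compare {W1, W2, W5}: busing cost 301 + fixed 19 = 320.
All other subsets cost ≥ 320. Minimum total cost: 314.

314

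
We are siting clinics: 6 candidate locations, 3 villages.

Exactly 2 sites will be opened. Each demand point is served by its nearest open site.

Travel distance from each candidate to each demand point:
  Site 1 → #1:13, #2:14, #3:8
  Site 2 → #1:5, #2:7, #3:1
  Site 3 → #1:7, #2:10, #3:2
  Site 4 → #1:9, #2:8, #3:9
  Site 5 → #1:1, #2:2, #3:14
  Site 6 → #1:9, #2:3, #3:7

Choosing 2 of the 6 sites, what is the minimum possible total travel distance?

4

Open {Site 2, Site 5}.
  #1→Site 5 1, #2→Site 5 2, #3→Site 2 1  ⇒ total 4.
Compare {Site 3, Site 5}: total 5.
Compare {Site 2, Site 6}: total 9.
No size-2 selection does better; minimum is 4.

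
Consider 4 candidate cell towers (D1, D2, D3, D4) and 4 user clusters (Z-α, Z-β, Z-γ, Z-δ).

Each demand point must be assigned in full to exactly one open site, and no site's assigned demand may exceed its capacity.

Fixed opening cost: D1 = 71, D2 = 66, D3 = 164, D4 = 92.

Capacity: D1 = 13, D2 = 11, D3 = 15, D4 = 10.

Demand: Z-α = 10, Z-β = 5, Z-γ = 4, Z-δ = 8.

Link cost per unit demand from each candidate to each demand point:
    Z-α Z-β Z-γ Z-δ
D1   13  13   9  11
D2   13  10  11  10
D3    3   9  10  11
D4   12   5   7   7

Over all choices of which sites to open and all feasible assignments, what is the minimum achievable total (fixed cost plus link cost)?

434

Open {D1, D3}; cheapest assignment that respects the capacities:
  D1 (cap 13, load 12): Z-γ, Z-δ — cost 4×9 + 8×11 = 124
  D3 (cap 15, load 15): Z-α, Z-β — cost 10×3 + 5×9 = 75
  Shipping 199, fixed 235 → total 434.
  Any other capacity-feasible assignment to {D1, D3} ships for at least 199.
Compare {D2, D3, D4}: its best feasible assignment gives total 485.
Compare {D1, D2, D3}: its best feasible assignment gives total 492.
Every other set of open sites that can feasibly serve all demand totals ≥ 485 even under its best assignment. Minimum: 434.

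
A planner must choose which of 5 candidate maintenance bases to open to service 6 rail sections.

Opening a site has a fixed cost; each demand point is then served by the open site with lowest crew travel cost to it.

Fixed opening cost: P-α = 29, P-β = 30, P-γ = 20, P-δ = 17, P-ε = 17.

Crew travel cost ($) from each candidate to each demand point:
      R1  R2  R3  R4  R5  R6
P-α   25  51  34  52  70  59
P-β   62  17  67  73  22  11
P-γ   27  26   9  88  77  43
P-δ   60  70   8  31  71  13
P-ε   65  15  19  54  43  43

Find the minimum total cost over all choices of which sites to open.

183

Open {P-β, P-γ, P-δ}: assign each demand point to its cheapest open site.
  R1→P-γ 27, R2→P-β 17, R3→P-δ 8, R4→P-δ 31, R5→P-β 22, R6→P-β 11
  crew travel cost 116, fixed 67 → total 183.
Compare {P-α, P-β, P-δ}: crew travel cost 114 + fixed 76 = 190.
Compare {P-γ, P-δ, P-ε}: crew travel cost 137 + fixed 54 = 191.
Compare {P-β, P-δ}: crew travel cost 149 + fixed 47 = 196.
All other subsets cost ≥ 190. Minimum total cost: 183.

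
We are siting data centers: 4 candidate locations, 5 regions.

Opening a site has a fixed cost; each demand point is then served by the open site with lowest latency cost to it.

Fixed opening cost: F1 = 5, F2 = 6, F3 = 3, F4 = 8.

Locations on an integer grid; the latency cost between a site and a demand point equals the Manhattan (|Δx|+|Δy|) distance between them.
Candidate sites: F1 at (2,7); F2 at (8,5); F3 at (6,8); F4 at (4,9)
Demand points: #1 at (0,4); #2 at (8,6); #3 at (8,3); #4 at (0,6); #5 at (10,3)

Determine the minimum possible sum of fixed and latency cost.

26

Open {F1, F2}: assign each demand point to its cheapest open site.
  #1→F1 5, #2→F2 1, #3→F2 2, #4→F1 3, #5→F2 4
  latency cost 15, fixed 11 → total 26.
Compare {F1, F2, F3}: latency cost 15 + fixed 14 = 29.
Compare {F2}: latency cost 25 + fixed 6 = 31.
Compare {F2, F3}: latency cost 24 + fixed 9 = 33.
All other subsets cost ≥ 29. Minimum total cost: 26.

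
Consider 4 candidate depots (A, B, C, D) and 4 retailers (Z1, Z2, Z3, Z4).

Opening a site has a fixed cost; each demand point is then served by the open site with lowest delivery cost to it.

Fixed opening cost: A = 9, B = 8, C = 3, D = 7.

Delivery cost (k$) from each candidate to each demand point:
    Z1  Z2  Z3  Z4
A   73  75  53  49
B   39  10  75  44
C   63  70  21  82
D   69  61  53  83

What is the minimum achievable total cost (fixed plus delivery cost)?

125

Open {B, C}: assign each demand point to its cheapest open site.
  Z1→B 39, Z2→B 10, Z3→C 21, Z4→B 44
  delivery cost 114, fixed 11 → total 125.
Compare {B, C, D}: delivery cost 114 + fixed 18 = 132.
Compare {A, B, C}: delivery cost 114 + fixed 20 = 134.
Compare {A, B, C, D}: delivery cost 114 + fixed 27 = 141.
All other subsets cost ≥ 132. Minimum total cost: 125.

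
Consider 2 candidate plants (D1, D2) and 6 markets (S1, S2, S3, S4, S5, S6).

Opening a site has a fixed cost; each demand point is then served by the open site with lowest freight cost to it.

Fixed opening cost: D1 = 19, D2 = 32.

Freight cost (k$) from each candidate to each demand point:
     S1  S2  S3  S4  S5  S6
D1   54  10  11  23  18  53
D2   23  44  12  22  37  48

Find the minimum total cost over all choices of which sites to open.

183

Open {D1, D2}: assign each demand point to its cheapest open site.
  S1→D2 23, S2→D1 10, S3→D1 11, S4→D2 22, S5→D1 18, S6→D2 48
  freight cost 132, fixed 51 → total 183.
Compare {D1}: freight cost 169 + fixed 19 = 188.
Compare {D2}: freight cost 186 + fixed 32 = 218.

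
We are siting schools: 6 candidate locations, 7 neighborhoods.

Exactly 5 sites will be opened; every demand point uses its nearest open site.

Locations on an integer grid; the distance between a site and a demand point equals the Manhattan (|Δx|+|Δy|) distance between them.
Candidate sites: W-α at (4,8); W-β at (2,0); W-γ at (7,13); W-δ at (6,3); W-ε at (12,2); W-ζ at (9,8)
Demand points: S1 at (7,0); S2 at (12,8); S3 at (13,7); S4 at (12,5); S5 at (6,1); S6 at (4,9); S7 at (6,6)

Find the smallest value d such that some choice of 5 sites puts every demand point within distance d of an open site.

Open {W-α, W-β, W-γ, W-ε, W-ζ}.
  Farthest demand point is S1 at distance 5 (to W-β); all others are ≤ 5.
With {W-α, W-β, W-δ, W-ε, W-ζ} the worst case is 5.
With {W-α, W-γ, W-δ, W-ε, W-ζ} the worst case is 5.
No size-5 selection achieves below 5.

5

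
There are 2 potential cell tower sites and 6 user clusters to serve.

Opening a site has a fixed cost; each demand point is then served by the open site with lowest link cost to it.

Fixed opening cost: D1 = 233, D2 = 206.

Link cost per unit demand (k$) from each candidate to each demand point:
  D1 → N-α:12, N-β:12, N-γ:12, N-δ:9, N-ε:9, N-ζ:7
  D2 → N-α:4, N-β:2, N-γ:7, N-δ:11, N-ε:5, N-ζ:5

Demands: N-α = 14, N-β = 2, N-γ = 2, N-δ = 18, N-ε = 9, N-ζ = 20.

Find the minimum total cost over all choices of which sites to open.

623

Open {D2}: assign each demand point to its cheapest open site.
  N-α→D2 14×4=56, N-β→D2 2×2=4, N-γ→D2 2×7=14, N-δ→D2 18×11=198, N-ε→D2 9×5=45, N-ζ→D2 20×5=100
  link cost 417, fixed 206 → total 623.
Compare {D1, D2}: link cost 381 + fixed 439 = 820.
Compare {D1}: link cost 599 + fixed 233 = 832.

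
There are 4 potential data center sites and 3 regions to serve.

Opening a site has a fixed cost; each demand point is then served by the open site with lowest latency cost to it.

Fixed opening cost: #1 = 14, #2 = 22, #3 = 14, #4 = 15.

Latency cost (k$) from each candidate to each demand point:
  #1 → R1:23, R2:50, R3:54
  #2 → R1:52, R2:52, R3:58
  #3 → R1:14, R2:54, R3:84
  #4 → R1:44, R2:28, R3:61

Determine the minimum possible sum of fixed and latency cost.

Open {#3, #4}: assign each demand point to its cheapest open site.
  R1→#3 14, R2→#4 28, R3→#4 61
  latency cost 103, fixed 29 → total 132.
Compare {#1, #4}: latency cost 105 + fixed 29 = 134.
Compare {#1, #3, #4}: latency cost 96 + fixed 43 = 139.
Compare {#1}: latency cost 127 + fixed 14 = 141.
All other subsets cost ≥ 134. Minimum total cost: 132.

132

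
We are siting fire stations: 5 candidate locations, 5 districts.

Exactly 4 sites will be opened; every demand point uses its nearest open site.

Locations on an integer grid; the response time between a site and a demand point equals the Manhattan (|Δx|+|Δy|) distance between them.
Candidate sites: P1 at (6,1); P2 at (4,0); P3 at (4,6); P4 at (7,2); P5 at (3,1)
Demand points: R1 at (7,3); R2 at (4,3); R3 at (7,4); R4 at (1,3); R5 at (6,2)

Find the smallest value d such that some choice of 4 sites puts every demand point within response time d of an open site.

Open {P1, P2, P3, P5}.
  Farthest demand point is R3 at response time 4 (to P1); all others are ≤ 4.
With {P1, P2, P4, P5} the worst case is 4.
With {P1, P3, P4, P5} the worst case is 4.
No size-4 selection achieves below 4.

4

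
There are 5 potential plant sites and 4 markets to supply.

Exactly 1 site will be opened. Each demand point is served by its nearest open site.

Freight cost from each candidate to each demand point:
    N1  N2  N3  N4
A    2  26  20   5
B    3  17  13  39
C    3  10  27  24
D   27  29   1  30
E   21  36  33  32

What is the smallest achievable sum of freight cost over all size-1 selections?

Open {A}.
  N1→A 2, N2→A 26, N3→A 20, N4→A 5  ⇒ total 53.
Compare {C}: total 64.
Compare {B}: total 72.
No size-1 selection does better; minimum is 53.

53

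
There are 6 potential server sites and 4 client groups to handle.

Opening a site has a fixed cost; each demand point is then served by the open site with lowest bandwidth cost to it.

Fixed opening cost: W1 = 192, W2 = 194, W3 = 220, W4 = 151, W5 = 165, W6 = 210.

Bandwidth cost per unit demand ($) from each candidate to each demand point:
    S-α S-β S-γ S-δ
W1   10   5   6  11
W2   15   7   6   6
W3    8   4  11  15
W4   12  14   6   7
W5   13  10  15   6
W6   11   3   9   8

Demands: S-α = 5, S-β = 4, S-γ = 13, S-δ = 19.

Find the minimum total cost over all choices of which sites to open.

Open {W4}: assign each demand point to its cheapest open site.
  S-α→W4 5×12=60, S-β→W4 4×14=56, S-γ→W4 13×6=78, S-δ→W4 19×7=133
  bandwidth cost 327, fixed 151 → total 478.
Compare {W2}: bandwidth cost 295 + fixed 194 = 489.
Compare {W6}: bandwidth cost 336 + fixed 210 = 546.
Compare {W1}: bandwidth cost 357 + fixed 192 = 549.
All other subsets cost ≥ 489. Minimum total cost: 478.

478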